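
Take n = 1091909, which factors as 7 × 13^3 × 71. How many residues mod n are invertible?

851760

φ(1091909) = 1091909 · (1 − 1/7) · (1 − 1/13) · (1 − 1/71)
       = 1091909 · 5040/6461 = 851760.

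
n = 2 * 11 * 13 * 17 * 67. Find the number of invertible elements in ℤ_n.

φ(325754) = 325754 · (1 − 1/2) · (1 − 1/11) · (1 − 1/13) · (1 − 1/17) · (1 − 1/67)
       = 325754 · 126720/325754 = 126720.

126720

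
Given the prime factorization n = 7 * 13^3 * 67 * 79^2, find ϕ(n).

4948628256

φ(6430682713) = 6430682713 · (1 − 1/7) · (1 − 1/13) · (1 − 1/67) · (1 − 1/79)
       = 6430682713 · 370656/481663 = 4948628256.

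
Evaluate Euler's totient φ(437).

396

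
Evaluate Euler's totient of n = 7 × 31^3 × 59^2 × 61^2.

φ(2701138262137) = 2701138262137 · (1 − 1/7) · (1 − 1/31) · (1 − 1/59) · (1 − 1/61)
       = 2701138262137 · 626400/780983 = 2166491469600.

2166491469600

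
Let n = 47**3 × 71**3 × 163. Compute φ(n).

φ(6056981181739) = 6056981181739 · (1 − 1/47) · (1 − 1/71) · (1 − 1/163)
       = 6056981181739 · 521640/543931 = 5808758213160.

5808758213160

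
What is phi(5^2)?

20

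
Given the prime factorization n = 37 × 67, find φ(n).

2376

φ(37) = 37 − 1 = 36.
φ(67) = 67 − 1 = 66.
φ(2479) = 36 × 66 = 2376.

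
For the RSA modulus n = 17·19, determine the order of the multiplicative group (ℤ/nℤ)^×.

288

For distinct primes, φ(pq) = (p−1)(q−1) = 16 × 18 = 288.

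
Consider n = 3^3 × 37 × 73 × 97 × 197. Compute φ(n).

φ(1393562043) = 1393562043 · (1 − 1/3) · (1 − 1/37) · (1 − 1/73) · (1 − 1/97) · (1 − 1/197)
       = 1393562043 · 97542144/154840227 = 877879296.

877879296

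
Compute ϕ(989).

924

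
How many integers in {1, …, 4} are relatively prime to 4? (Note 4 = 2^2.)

φ(4) = 4 · (1 − 1/2)
       = 4 · 1/2 = 2.

2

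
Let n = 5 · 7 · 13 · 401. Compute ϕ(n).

115200

φ(182455) = 182455 · (1 − 1/5) · (1 − 1/7) · (1 − 1/13) · (1 − 1/401)
       = 182455 · 115200/182455 = 115200.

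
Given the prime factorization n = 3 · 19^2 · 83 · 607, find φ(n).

φ(54562623) = 54562623 · (1 − 1/3) · (1 − 1/19) · (1 − 1/83) · (1 − 1/607)
       = 54562623 · 1788912/2871717 = 33989328.

33989328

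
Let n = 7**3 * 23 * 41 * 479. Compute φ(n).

123668160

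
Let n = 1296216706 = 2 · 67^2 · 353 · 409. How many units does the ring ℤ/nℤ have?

φ(1296216706) = 1296216706 · (1 − 1/2) · (1 − 1/67) · (1 − 1/353) · (1 − 1/409)
       = 1296216706 · 9478656/19346518 = 635069952.

635069952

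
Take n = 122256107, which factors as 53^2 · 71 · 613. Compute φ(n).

118067040

φ(122256107) = 122256107 · (1 − 1/53) · (1 − 1/71) · (1 − 1/613)
       = 122256107 · 2227680/2306719 = 118067040.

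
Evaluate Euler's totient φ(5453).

4320

Factor 5453: 5453 = 7 · 19 · 41.
φ(5453) = 5453 · (1 − 1/7) · (1 − 1/19) · (1 − 1/41)
       = 5453 · 4320/5453 = 4320.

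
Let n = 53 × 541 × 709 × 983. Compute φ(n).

19522788480

φ(53) = 53 − 1 = 52.
φ(541) = 541 − 1 = 540.
φ(709) = 709 − 1 = 708.
φ(983) = 983 − 1 = 982.
Multiply: 52 · 540 · 708 · 982 = 19522788480.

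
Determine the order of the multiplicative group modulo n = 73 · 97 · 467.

3220992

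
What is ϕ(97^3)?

φ(912673) = 912673 · (1 − 1/97)
       = 912673 · 96/97 = 903264.

903264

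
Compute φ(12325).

8960

12325 = 5**2 · 17 · 29.
φ(5^2) = 5^2 − 5^1 = 25 − 5 = 20.
φ(17) = 17 − 1 = 16.
φ(29) = 29 − 1 = 28.
φ(12325) = 20 × 16 × 28 = 8960.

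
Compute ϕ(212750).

212750 = 2 * 5^3 * 23 * 37.
φ(2) = 2 − 1 = 1.
φ(5^3) = 5^3 − 5^2 = 125 − 25 = 100.
φ(23) = 23 − 1 = 22.
φ(37) = 37 − 1 = 36.
φ(212750) = 1 × 100 × 22 × 36 = 79200.

79200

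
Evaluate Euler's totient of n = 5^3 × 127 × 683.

8593200

φ(10842625) = 10842625 · (1 − 1/5) · (1 − 1/127) · (1 − 1/683)
       = 10842625 · 343728/433705 = 8593200.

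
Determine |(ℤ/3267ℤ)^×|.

1980

First factor: 3267 = 3^3 × 11^2.
φ(3267) = 3267 · (1 − 1/3) · (1 − 1/11)
       = 3267 · 20/33 = 1980.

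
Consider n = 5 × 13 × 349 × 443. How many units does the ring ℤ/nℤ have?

φ(10049455) = 10049455 · (1 − 1/5) · (1 − 1/13) · (1 − 1/349) · (1 − 1/443)
       = 10049455 · 7383168/10049455 = 7383168.

7383168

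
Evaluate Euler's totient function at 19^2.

342

φ(19^2) = 19^2 − 19^1 = 361 − 19 = 342.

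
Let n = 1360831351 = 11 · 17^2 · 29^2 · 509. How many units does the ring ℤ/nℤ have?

φ(11) = 11 − 1 = 10.
φ(17^2) = 17^1·(17−1) = 17·16 = 272.
φ(29^2) = 29^2 − 29^1 = 841 − 29 = 812.
φ(509) = 509 − 1 = 508.
Since φ is multiplicative, φ(1360831351) = 10 · 272 · 812 · 508 = 1121989120.

1121989120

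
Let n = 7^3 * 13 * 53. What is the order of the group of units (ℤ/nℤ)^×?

183456

φ(236327) = 236327 · (1 − 1/7) · (1 − 1/13) · (1 − 1/53)
       = 236327 · 3744/4823 = 183456.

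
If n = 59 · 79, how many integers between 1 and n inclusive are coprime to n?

φ(59) = 59 − 1 = 58.
φ(79) = 79 − 1 = 78.
φ(4661) = 58 × 78 = 4524.

4524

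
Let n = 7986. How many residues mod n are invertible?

2420

Factor 7986: 7986 = 2 × 3 × 11**3.
φ(2) = 2 − 1 = 1.
φ(3) = 3 − 1 = 2.
φ(11^3) = 11^2·(11−1) = 121·10 = 1210.
Multiply: 1 · 2 · 1210 = 2420.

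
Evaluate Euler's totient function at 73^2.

φ(5329) = 5329 · (1 − 1/73)
       = 5329 · 72/73 = 5256.

5256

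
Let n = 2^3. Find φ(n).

4

φ(2^3) = 2^2·(2−1) = 4·1 = 4.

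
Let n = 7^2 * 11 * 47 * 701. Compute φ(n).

φ(17758433) = 17758433 · (1 − 1/7) · (1 − 1/11) · (1 − 1/47) · (1 − 1/701)
       = 17758433 · 1932000/2536919 = 13524000.

13524000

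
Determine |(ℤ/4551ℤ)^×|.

2880

4551 = 3 · 37 · 41.
φ(4551) = 4551 · (1 − 1/3) · (1 − 1/37) · (1 − 1/41)
       = 4551 · 2880/4551 = 2880.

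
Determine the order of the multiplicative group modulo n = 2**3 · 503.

2008

φ(2^3) = 2^3 − 2^2 = 8 − 4 = 4.
φ(503) = 503 − 1 = 502.
φ(4024) = 4 × 502 = 2008.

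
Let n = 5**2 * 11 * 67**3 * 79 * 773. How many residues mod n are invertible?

3568087036800

φ(5050840883275) = 5050840883275 · (1 − 1/5) · (1 − 1/11) · (1 − 1/67) · (1 − 1/79) · (1 − 1/773)
       = 5050840883275 · 158970240/225031895 = 3568087036800.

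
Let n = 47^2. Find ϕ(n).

2162

φ(47^2) = 47^2 − 47^1 = 2209 − 47 = 2162.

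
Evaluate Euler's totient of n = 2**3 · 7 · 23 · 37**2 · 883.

620307072

φ(1556969176) = 1556969176 · (1 − 1/2) · (1 − 1/7) · (1 − 1/23) · (1 − 1/37) · (1 − 1/883)
       = 1556969176 · 4191264/10520062 = 620307072.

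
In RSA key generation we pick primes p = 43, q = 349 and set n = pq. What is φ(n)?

14616

φ(43) = 43 − 1 = 42.
φ(349) = 349 − 1 = 348.
Multiply: 42 · 348 = 14616.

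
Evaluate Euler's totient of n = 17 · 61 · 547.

524160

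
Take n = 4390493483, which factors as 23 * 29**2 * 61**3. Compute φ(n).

3988316640

φ(4390493483) = 4390493483 · (1 − 1/23) · (1 − 1/29) · (1 − 1/61)
       = 4390493483 · 36960/40687 = 3988316640.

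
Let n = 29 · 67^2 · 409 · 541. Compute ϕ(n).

φ(28805019689) = 28805019689 · (1 − 1/29) · (1 − 1/67) · (1 − 1/409) · (1 − 1/541)
       = 28805019689 · 407151360/429925667 = 27279141120.

27279141120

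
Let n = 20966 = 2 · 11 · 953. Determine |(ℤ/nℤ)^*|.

9520

φ(20966) = 20966 · (1 − 1/2) · (1 − 1/11) · (1 − 1/953)
       = 20966 · 9520/20966 = 9520.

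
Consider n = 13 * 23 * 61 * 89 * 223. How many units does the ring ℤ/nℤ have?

φ(13) = 13 − 1 = 12.
φ(23) = 23 − 1 = 22.
φ(61) = 61 − 1 = 60.
φ(89) = 89 − 1 = 88.
φ(223) = 223 − 1 = 222.
Multiply: 12 · 22 · 60 · 88 · 222 = 309450240.

309450240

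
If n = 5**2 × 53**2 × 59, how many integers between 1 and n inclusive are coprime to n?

φ(4143275) = 4143275 · (1 − 1/5) · (1 − 1/53) · (1 − 1/59)
       = 4143275 · 12064/15635 = 3196960.

3196960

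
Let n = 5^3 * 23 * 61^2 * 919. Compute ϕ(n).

7391736000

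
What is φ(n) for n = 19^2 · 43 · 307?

4395384

φ(4765561) = 4765561 · (1 − 1/19) · (1 − 1/43) · (1 − 1/307)
       = 4765561 · 231336/250819 = 4395384.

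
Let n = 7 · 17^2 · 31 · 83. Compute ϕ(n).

4014720

φ(5205179) = 5205179 · (1 − 1/7) · (1 − 1/17) · (1 − 1/31) · (1 − 1/83)
       = 5205179 · 236160/306187 = 4014720.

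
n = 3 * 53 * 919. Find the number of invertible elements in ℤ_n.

φ(146121) = 146121 · (1 − 1/3) · (1 − 1/53) · (1 − 1/919)
       = 146121 · 95472/146121 = 95472.

95472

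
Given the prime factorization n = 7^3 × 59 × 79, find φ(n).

1330056

φ(7^3) = 7^3 − 7^2 = 343 − 49 = 294.
φ(59) = 59 − 1 = 58.
φ(79) = 79 − 1 = 78.
φ(1598723) = 294 × 58 × 78 = 1330056.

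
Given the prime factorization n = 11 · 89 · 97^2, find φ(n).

8194560

φ(9211411) = 9211411 · (1 − 1/11) · (1 − 1/89) · (1 − 1/97)
       = 9211411 · 84480/94963 = 8194560.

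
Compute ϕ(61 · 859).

φ(52399) = 52399 · (1 − 1/61) · (1 − 1/859)
       = 52399 · 51480/52399 = 51480.

51480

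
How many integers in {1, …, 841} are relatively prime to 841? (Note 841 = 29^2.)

φ(841) = 841 · (1 − 1/29)
       = 841 · 28/29 = 812.

812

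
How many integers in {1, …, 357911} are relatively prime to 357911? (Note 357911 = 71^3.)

φ(357911) = 357911 · (1 − 1/71)
       = 357911 · 70/71 = 352870.

352870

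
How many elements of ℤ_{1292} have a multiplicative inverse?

1292 = 2^2 · 17 · 19.
φ(1292) = 1292 · (1 − 1/2) · (1 − 1/17) · (1 − 1/19)
       = 1292 · 288/646 = 576.

576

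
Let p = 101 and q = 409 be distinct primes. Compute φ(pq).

φ(101) = 101 − 1 = 100.
φ(409) = 409 − 1 = 408.
φ(41309) = 100 × 408 = 40800.

40800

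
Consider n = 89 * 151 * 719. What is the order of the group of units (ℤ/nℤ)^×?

φ(9662641) = 9662641 · (1 − 1/89) · (1 − 1/151) · (1 − 1/719)
       = 9662641 · 9477600/9662641 = 9477600.

9477600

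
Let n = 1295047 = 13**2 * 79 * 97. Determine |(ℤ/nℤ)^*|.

φ(1295047) = 1295047 · (1 − 1/13) · (1 − 1/79) · (1 − 1/97)
       = 1295047 · 89856/99619 = 1168128.

1168128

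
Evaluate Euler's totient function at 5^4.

φ(5^4) = 5^4 − 5^3 = 625 − 125 = 500.

500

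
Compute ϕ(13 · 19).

216

φ(13) = 13 − 1 = 12.
φ(19) = 19 − 1 = 18.
Multiply: 12 · 18 = 216.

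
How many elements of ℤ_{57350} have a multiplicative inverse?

Factor 57350: 57350 = 2 · 5**2 · 31 · 37.
φ(2) = 2 − 1 = 1.
φ(5^2) = 5^1·(5−1) = 5·4 = 20.
φ(31) = 31 − 1 = 30.
φ(37) = 37 − 1 = 36.
Since φ is multiplicative, φ(57350) = 1 · 20 · 30 · 36 = 21600.

21600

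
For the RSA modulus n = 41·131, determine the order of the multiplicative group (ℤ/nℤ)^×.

5200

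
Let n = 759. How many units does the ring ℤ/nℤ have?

759 = 3 * 11 * 23.
φ(3) = 3 − 1 = 2.
φ(11) = 11 − 1 = 10.
φ(23) = 23 − 1 = 22.
Since φ is multiplicative, φ(759) = 2 · 10 · 22 = 440.

440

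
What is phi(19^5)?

2345778

φ(19^5) = 19^4·(19−1) = 130321·18 = 2345778.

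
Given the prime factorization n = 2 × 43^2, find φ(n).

1806

φ(2) = 2 − 1 = 1.
φ(43^2) = 43^1·(43−1) = 43·42 = 1806.
Multiply: 1 · 1806 = 1806.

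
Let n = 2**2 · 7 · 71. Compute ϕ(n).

840

φ(1988) = 1988 · (1 − 1/2) · (1 − 1/7) · (1 − 1/71)
       = 1988 · 420/994 = 840.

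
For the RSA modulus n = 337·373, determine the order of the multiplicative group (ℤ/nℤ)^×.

φ(125701) = 125701 · (1 − 1/337) · (1 − 1/373)
       = 125701 · 124992/125701 = 124992.

124992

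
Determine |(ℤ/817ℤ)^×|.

First factor: 817 = 19 * 43.
φ(19) = 19 − 1 = 18.
φ(43) = 43 − 1 = 42.
φ(817) = 18 × 42 = 756.

756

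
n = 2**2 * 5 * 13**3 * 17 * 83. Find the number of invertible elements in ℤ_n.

φ(2^2) = 2^1·(2−1) = 2·1 = 2.
φ(5) = 5 − 1 = 4.
φ(13^3) = 13^2·(13−1) = 169·12 = 2028.
φ(17) = 17 − 1 = 16.
φ(83) = 83 − 1 = 82.
Multiply: 2 · 4 · 2028 · 16 · 82 = 21285888.

21285888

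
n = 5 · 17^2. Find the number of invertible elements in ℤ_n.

φ(1445) = 1445 · (1 − 1/5) · (1 − 1/17)
       = 1445 · 64/85 = 1088.

1088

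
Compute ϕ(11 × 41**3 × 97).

φ(11) = 11 − 1 = 10.
φ(41^3) = 41^2·(41−1) = 1681·40 = 67240.
φ(97) = 97 − 1 = 96.
Multiply: 10 · 67240 · 96 = 64550400.

64550400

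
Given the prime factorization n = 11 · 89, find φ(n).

φ(979) = 979 · (1 − 1/11) · (1 − 1/89)
       = 979 · 880/979 = 880.

880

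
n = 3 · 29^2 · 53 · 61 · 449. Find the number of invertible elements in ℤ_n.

2269962240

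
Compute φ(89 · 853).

φ(89) = 89 − 1 = 88.
φ(853) = 853 − 1 = 852.
φ(75917) = 88 × 852 = 74976.

74976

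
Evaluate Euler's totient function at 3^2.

6

φ(9) = 9 · (1 − 1/3)
       = 9 · 2/3 = 6.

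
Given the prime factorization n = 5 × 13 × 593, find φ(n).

28416

φ(5) = 5 − 1 = 4.
φ(13) = 13 − 1 = 12.
φ(593) = 593 − 1 = 592.
Since φ is multiplicative, φ(38545) = 4 · 12 · 592 = 28416.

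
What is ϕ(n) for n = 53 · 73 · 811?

φ(3137759) = 3137759 · (1 − 1/53) · (1 − 1/73) · (1 − 1/811)
       = 3137759 · 3032640/3137759 = 3032640.

3032640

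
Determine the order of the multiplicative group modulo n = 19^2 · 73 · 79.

1920672

φ(19^2) = 19^1·(19−1) = 19·18 = 342.
φ(73) = 73 − 1 = 72.
φ(79) = 79 − 1 = 78.
Since φ is multiplicative, φ(2081887) = 342 · 72 · 78 = 1920672.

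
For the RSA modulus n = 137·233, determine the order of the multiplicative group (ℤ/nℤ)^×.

31552

φ(n) = (p − 1)(q − 1) = (137−1)(233−1) = 136·232 = 31552.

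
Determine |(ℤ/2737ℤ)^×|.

2112

2737 = 7 × 17 × 23.
φ(2737) = 2737 · (1 − 1/7) · (1 − 1/17) · (1 − 1/23)
       = 2737 · 2112/2737 = 2112.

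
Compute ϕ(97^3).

903264

φ(912673) = 912673 · (1 − 1/97)
       = 912673 · 96/97 = 903264.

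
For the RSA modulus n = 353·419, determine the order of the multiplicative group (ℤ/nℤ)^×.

φ(pq) = (p−1)(q−1) = 352 · 418 = 147136.

147136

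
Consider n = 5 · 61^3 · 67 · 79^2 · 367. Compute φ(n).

132928353866880

φ(174162463419845) = 174162463419845 · (1 − 1/5) · (1 − 1/61) · (1 − 1/67) · (1 − 1/79) · (1 − 1/367)
       = 174162463419845 · 452200320/592471955 = 132928353866880.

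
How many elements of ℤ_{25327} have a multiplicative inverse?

22680

Prime factorization: 25327 = 19 · 31 · 43.
φ(19) = 19 − 1 = 18.
φ(31) = 31 − 1 = 30.
φ(43) = 43 − 1 = 42.
φ(25327) = 18 × 30 × 42 = 22680.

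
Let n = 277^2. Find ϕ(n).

76452

φ(277^2) = 277^1·(277−1) = 277·276 = 76452.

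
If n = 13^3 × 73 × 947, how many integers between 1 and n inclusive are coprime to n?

φ(13^3) = 13^3 − 13^2 = 2197 − 169 = 2028.
φ(73) = 73 − 1 = 72.
φ(947) = 947 − 1 = 946.
Multiply: 2028 · 72 · 946 = 138131136.

138131136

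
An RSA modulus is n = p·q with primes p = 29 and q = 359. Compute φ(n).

10024

For distinct primes, φ(pq) = (p−1)(q−1) = 28 × 358 = 10024.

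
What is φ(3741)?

2352

First factor: 3741 = 3 × 29 × 43.
φ(3741) = 3741 · (1 − 1/3) · (1 − 1/29) · (1 − 1/43)
       = 3741 · 2352/3741 = 2352.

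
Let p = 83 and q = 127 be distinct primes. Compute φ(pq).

φ(n) = (p − 1)(q − 1) = (83−1)(127−1) = 82·126 = 10332.

10332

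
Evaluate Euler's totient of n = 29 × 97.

φ(29) = 29 − 1 = 28.
φ(97) = 97 − 1 = 96.
φ(2813) = 28 × 96 = 2688.

2688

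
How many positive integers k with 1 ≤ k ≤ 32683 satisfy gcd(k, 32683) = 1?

25872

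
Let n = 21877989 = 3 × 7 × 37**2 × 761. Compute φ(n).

12147840

φ(3) = 3 − 1 = 2.
φ(7) = 7 − 1 = 6.
φ(37^2) = 37^1·(37−1) = 37·36 = 1332.
φ(761) = 761 − 1 = 760.
Multiply: 2 · 6 · 1332 · 760 = 12147840.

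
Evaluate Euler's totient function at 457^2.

φ(208849) = 208849 · (1 − 1/457)
       = 208849 · 456/457 = 208392.

208392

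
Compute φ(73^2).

5256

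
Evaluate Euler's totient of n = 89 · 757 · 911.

φ(89) = 89 − 1 = 88.
φ(757) = 757 − 1 = 756.
φ(911) = 911 − 1 = 910.
Multiply: 88 · 756 · 910 = 60540480.

60540480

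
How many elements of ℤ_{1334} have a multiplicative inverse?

616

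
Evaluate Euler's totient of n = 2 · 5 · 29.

112

φ(290) = 290 · (1 − 1/2) · (1 − 1/5) · (1 − 1/29)
       = 290 · 112/290 = 112.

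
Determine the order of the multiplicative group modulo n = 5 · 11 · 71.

2800

φ(5) = 5 − 1 = 4.
φ(11) = 11 − 1 = 10.
φ(71) = 71 − 1 = 70.
Since φ is multiplicative, φ(3905) = 4 · 10 · 70 = 2800.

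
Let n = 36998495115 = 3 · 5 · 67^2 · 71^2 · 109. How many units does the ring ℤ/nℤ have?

18988421760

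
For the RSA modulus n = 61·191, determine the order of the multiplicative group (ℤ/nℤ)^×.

For distinct primes, φ(pq) = (p−1)(q−1) = 60 × 190 = 11400.

11400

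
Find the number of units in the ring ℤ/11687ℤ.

Factor 11687: 11687 = 13 · 29 · 31.
φ(13) = 13 − 1 = 12.
φ(29) = 29 − 1 = 28.
φ(31) = 31 − 1 = 30.
φ(11687) = 12 × 28 × 30 = 10080.

10080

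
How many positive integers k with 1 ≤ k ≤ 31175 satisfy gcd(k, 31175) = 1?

First factor: 31175 = 5**2 × 29 × 43.
φ(5^2) = 5^1·(5−1) = 5·4 = 20.
φ(29) = 29 − 1 = 28.
φ(43) = 43 − 1 = 42.
Since φ is multiplicative, φ(31175) = 20 · 28 · 42 = 23520.

23520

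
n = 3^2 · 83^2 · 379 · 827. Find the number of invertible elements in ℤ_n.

12750142608

φ(19433159433) = 19433159433 · (1 − 1/3) · (1 − 1/83) · (1 − 1/379) · (1 − 1/827)
       = 19433159433 · 51205392/78044817 = 12750142608.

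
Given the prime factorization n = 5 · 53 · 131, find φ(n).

27040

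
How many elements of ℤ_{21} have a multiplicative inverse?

12

Prime factorization: 21 = 3 · 7.
φ(21) = 21 · (1 − 1/3) · (1 − 1/7)
       = 21 · 12/21 = 12.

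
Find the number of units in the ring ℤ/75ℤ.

40

Factor 75: 75 = 3 · 5**2.
φ(75) = 75 · (1 − 1/3) · (1 − 1/5)
       = 75 · 8/15 = 40.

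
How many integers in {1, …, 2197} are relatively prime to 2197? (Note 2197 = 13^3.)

2028

φ(13^3) = 13^3 − 13^2 = 2197 − 169 = 2028.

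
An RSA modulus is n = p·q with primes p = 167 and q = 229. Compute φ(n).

37848

φ(pq) = (p−1)(q−1) = 166 · 228 = 37848.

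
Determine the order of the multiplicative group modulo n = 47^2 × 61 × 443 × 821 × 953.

φ(47^2) = 47^2 − 47^1 = 2209 − 47 = 2162.
φ(61) = 61 − 1 = 60.
φ(443) = 443 − 1 = 442.
φ(821) = 821 − 1 = 820.
φ(953) = 953 − 1 = 952.
φ(46705210616291) = 2162 × 60 × 442 × 820 × 952 = 44758962393600.

44758962393600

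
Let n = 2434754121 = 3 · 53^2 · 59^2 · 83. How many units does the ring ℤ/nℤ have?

1546689248

φ(2434754121) = 2434754121 · (1 − 1/3) · (1 − 1/53) · (1 − 1/59) · (1 − 1/83)
       = 2434754121 · 494624/778623 = 1546689248.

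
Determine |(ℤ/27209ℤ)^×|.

Prime factorization: 27209 = 7 · 13**2 · 23.
φ(7) = 7 − 1 = 6.
φ(13^2) = 13^1·(13−1) = 13·12 = 156.
φ(23) = 23 − 1 = 22.
φ(27209) = 6 × 156 × 22 = 20592.

20592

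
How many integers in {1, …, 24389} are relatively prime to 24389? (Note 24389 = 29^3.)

φ(29^3) = 29^3 − 29^2 = 24389 − 841 = 23548.

23548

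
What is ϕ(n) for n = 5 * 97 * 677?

259584

φ(328345) = 328345 · (1 − 1/5) · (1 − 1/97) · (1 − 1/677)
       = 328345 · 259584/328345 = 259584.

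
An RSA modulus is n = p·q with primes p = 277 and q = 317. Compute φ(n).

φ(87809) = 87809 · (1 − 1/277) · (1 − 1/317)
       = 87809 · 87216/87809 = 87216.

87216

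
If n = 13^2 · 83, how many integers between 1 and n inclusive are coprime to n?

12792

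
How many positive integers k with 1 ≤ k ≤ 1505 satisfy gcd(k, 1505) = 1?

1505 = 5 × 7 × 43.
φ(5) = 5 − 1 = 4.
φ(7) = 7 − 1 = 6.
φ(43) = 43 − 1 = 42.
Since φ is multiplicative, φ(1505) = 4 · 6 · 42 = 1008.

1008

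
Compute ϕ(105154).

Prime factorization: 105154 = 2 · 7^2 · 29 · 37.
φ(2) = 2 − 1 = 1.
φ(7^2) = 7^2 − 7^1 = 49 − 7 = 42.
φ(29) = 29 − 1 = 28.
φ(37) = 37 − 1 = 36.
Multiply: 1 · 42 · 28 · 36 = 42336.

42336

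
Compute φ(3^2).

6

φ(9) = 9 · (1 − 1/3)
       = 9 · 2/3 = 6.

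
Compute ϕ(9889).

8400

First factor: 9889 = 11 * 29 * 31.
φ(9889) = 9889 · (1 − 1/11) · (1 − 1/29) · (1 − 1/31)
       = 9889 · 8400/9889 = 8400.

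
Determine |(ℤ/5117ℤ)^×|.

4032

5117 = 7 * 17 * 43.
φ(7) = 7 − 1 = 6.
φ(17) = 17 − 1 = 16.
φ(43) = 43 − 1 = 42.
Since φ is multiplicative, φ(5117) = 6 · 16 · 42 = 4032.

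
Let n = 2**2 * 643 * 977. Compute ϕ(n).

1253184

φ(2^2) = 2^1·(2−1) = 2·1 = 2.
φ(643) = 643 − 1 = 642.
φ(977) = 977 − 1 = 976.
Since φ is multiplicative, φ(2512844) = 2 · 642 · 976 = 1253184.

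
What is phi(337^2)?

φ(337^2) = 337^2 − 337^1 = 113569 − 337 = 113232.

113232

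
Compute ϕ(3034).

First factor: 3034 = 2 · 37 · 41.
φ(3034) = 3034 · (1 − 1/2) · (1 − 1/37) · (1 − 1/41)
       = 3034 · 1440/3034 = 1440.

1440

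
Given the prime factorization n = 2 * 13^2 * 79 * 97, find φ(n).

φ(2) = 2 − 1 = 1.
φ(13^2) = 13^2 − 13^1 = 169 − 13 = 156.
φ(79) = 79 − 1 = 78.
φ(97) = 97 − 1 = 96.
φ(2590094) = 1 × 156 × 78 × 96 = 1168128.

1168128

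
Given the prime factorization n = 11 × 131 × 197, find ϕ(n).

254800

φ(11) = 11 − 1 = 10.
φ(131) = 131 − 1 = 130.
φ(197) = 197 − 1 = 196.
φ(283877) = 10 × 130 × 196 = 254800.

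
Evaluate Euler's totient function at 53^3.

146068

φ(148877) = 148877 · (1 − 1/53)
       = 148877 · 52/53 = 146068.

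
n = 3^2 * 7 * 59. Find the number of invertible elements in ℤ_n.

2088

φ(3^2) = 3^1·(3−1) = 3·2 = 6.
φ(7) = 7 − 1 = 6.
φ(59) = 59 − 1 = 58.
Multiply: 6 · 6 · 58 = 2088.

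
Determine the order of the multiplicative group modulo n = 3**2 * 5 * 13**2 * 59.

217152

φ(3^2) = 3^1·(3−1) = 3·2 = 6.
φ(5) = 5 − 1 = 4.
φ(13^2) = 13^2 − 13^1 = 169 − 13 = 156.
φ(59) = 59 − 1 = 58.
Since φ is multiplicative, φ(448695) = 6 · 4 · 156 · 58 = 217152.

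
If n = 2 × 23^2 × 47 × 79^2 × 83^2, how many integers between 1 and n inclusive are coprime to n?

φ(2137932025774) = 2137932025774 · (1 − 1/2) · (1 − 1/23) · (1 − 1/47) · (1 − 1/79) · (1 − 1/83)
       = 2137932025774 · 6472752/14176234 = 976162201872.

976162201872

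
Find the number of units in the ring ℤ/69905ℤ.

48000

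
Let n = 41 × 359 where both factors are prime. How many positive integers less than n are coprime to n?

14320

φ(41) = 41 − 1 = 40.
φ(359) = 359 − 1 = 358.
Since φ is multiplicative, φ(14719) = 40 · 358 = 14320.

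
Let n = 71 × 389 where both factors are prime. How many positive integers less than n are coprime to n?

27160

φ(n) = (p − 1)(q − 1) = (71−1)(389−1) = 70·388 = 27160.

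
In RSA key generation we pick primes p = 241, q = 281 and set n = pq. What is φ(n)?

φ(67721) = 67721 · (1 − 1/241) · (1 − 1/281)
       = 67721 · 67200/67721 = 67200.

67200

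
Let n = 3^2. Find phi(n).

6

φ(9) = 9 · (1 − 1/3)
       = 9 · 2/3 = 6.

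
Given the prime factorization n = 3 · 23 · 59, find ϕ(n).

2552

φ(3) = 3 − 1 = 2.
φ(23) = 23 − 1 = 22.
φ(59) = 59 − 1 = 58.
Since φ is multiplicative, φ(4071) = 2 · 22 · 58 = 2552.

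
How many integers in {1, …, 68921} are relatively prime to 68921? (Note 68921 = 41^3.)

67240

φ(68921) = 68921 · (1 − 1/41)
       = 68921 · 40/41 = 67240.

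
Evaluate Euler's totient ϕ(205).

Prime factorization: 205 = 5 · 41.
φ(205) = 205 · (1 − 1/5) · (1 − 1/41)
       = 205 · 160/205 = 160.

160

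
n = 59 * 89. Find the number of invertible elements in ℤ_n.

φ(59) = 59 − 1 = 58.
φ(89) = 89 − 1 = 88.
φ(5251) = 58 × 88 = 5104.

5104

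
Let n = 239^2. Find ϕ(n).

φ(239^2) = 239^2 − 239^1 = 57121 − 239 = 56882.

56882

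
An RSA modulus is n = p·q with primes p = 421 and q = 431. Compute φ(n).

180600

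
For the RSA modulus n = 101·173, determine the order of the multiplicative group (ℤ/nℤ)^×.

φ(17473) = 17473 · (1 − 1/101) · (1 − 1/173)
       = 17473 · 17200/17473 = 17200.

17200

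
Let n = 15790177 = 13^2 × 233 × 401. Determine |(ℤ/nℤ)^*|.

14476800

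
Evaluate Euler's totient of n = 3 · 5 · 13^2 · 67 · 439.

36077184

φ(74561955) = 74561955 · (1 − 1/3) · (1 − 1/5) · (1 − 1/13) · (1 − 1/67) · (1 − 1/439)
       = 74561955 · 2775168/5735535 = 36077184.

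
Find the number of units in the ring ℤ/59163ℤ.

Factor 59163: 59163 = 3 × 13 × 37 × 41.
φ(59163) = 59163 · (1 − 1/3) · (1 − 1/13) · (1 − 1/37) · (1 − 1/41)
       = 59163 · 34560/59163 = 34560.

34560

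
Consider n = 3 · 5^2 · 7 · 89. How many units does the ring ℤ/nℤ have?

φ(46725) = 46725 · (1 − 1/3) · (1 − 1/5) · (1 − 1/7) · (1 − 1/89)
       = 46725 · 4224/9345 = 21120.

21120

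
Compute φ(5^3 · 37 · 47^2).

7783200

φ(5^3) = 5^3 − 5^2 = 125 − 25 = 100.
φ(37) = 37 − 1 = 36.
φ(47^2) = 47^1·(47−1) = 47·46 = 2162.
φ(10216625) = 100 × 36 × 2162 = 7783200.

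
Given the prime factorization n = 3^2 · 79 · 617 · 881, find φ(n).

φ(3^2) = 3^2 − 3^1 = 9 − 3 = 6.
φ(79) = 79 − 1 = 78.
φ(617) = 617 − 1 = 616.
φ(881) = 881 − 1 = 880.
Multiply: 6 · 78 · 616 · 880 = 253693440.

253693440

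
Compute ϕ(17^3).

4624

φ(17^3) = 17^3 − 17^2 = 4913 − 289 = 4624.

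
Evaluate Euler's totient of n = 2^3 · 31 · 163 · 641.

φ(2^3) = 2^2·(2−1) = 4·1 = 4.
φ(31) = 31 − 1 = 30.
φ(163) = 163 − 1 = 162.
φ(641) = 641 − 1 = 640.
Multiply: 4 · 30 · 162 · 640 = 12441600.

12441600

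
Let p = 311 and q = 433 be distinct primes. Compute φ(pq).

φ(134663) = 134663 · (1 − 1/311) · (1 − 1/433)
       = 134663 · 133920/134663 = 133920.

133920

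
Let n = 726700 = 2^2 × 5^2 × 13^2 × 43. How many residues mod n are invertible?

φ(726700) = 726700 · (1 − 1/2) · (1 − 1/5) · (1 − 1/13) · (1 − 1/43)
       = 726700 · 2016/5590 = 262080.

262080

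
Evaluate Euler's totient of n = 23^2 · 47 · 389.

φ(9671707) = 9671707 · (1 − 1/23) · (1 − 1/47) · (1 − 1/389)
       = 9671707 · 392656/420509 = 9031088.

9031088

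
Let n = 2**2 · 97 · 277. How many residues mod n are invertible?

52992

φ(2^2) = 2^1·(2−1) = 2·1 = 2.
φ(97) = 97 − 1 = 96.
φ(277) = 277 − 1 = 276.
Since φ is multiplicative, φ(107476) = 2 · 96 · 276 = 52992.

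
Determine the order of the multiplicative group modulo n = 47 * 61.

φ(2867) = 2867 · (1 − 1/47) · (1 − 1/61)
       = 2867 · 2760/2867 = 2760.

2760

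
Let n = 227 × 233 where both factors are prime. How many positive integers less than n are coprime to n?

52432

For distinct primes, φ(pq) = (p−1)(q−1) = 226 × 232 = 52432.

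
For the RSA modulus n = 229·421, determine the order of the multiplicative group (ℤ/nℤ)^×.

95760

For distinct primes, φ(pq) = (p−1)(q−1) = 228 × 420 = 95760.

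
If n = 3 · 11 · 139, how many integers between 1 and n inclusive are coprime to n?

2760

φ(4587) = 4587 · (1 − 1/3) · (1 − 1/11) · (1 − 1/139)
       = 4587 · 2760/4587 = 2760.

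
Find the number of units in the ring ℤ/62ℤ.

Prime factorization: 62 = 2 * 31.
φ(2) = 2 − 1 = 1.
φ(31) = 31 − 1 = 30.
Multiply: 1 · 30 = 30.

30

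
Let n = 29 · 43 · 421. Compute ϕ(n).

φ(524987) = 524987 · (1 − 1/29) · (1 − 1/43) · (1 − 1/421)
       = 524987 · 493920/524987 = 493920.

493920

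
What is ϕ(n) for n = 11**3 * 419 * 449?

φ(11^3) = 11^3 − 11^2 = 1331 − 121 = 1210.
φ(419) = 419 − 1 = 418.
φ(449) = 449 − 1 = 448.
Since φ is multiplicative, φ(250402361) = 1210 · 418 · 448 = 226589440.

226589440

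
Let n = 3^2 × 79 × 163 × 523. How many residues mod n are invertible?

39575952

φ(3^2) = 3^2 − 3^1 = 9 − 3 = 6.
φ(79) = 79 − 1 = 78.
φ(163) = 163 − 1 = 162.
φ(523) = 523 − 1 = 522.
Since φ is multiplicative, φ(60612039) = 6 · 78 · 162 · 522 = 39575952.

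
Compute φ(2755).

First factor: 2755 = 5 × 19 × 29.
φ(2755) = 2755 · (1 − 1/5) · (1 − 1/19) · (1 − 1/29)
       = 2755 · 2016/2755 = 2016.

2016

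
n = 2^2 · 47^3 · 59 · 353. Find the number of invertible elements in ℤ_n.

4149102848

φ(8649286484) = 8649286484 · (1 − 1/2) · (1 − 1/47) · (1 − 1/59) · (1 − 1/353)
       = 8649286484 · 939136/1957738 = 4149102848.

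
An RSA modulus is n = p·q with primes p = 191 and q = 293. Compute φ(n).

For distinct primes, φ(pq) = (p−1)(q−1) = 190 × 292 = 55480.

55480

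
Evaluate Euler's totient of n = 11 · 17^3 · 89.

φ(4809827) = 4809827 · (1 − 1/11) · (1 − 1/17) · (1 − 1/89)
       = 4809827 · 14080/16643 = 4069120.

4069120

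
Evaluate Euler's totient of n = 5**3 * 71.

φ(5^3) = 5^3 − 5^2 = 125 − 25 = 100.
φ(71) = 71 − 1 = 70.
Since φ is multiplicative, φ(8875) = 100 · 70 = 7000.

7000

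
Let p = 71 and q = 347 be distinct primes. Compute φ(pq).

24220

For distinct primes, φ(pq) = (p−1)(q−1) = 70 × 346 = 24220.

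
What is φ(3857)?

Factor 3857: 3857 = 7 × 19 × 29.
φ(3857) = 3857 · (1 − 1/7) · (1 − 1/19) · (1 − 1/29)
       = 3857 · 3024/3857 = 3024.

3024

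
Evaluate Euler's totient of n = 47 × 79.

φ(3713) = 3713 · (1 − 1/47) · (1 − 1/79)
       = 3713 · 3588/3713 = 3588.

3588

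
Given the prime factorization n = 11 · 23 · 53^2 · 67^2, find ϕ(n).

2681147040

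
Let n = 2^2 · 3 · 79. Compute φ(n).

φ(948) = 948 · (1 − 1/2) · (1 − 1/3) · (1 − 1/79)
       = 948 · 156/474 = 312.

312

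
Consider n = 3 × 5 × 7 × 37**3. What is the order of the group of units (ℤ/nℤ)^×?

φ(5318565) = 5318565 · (1 − 1/3) · (1 − 1/5) · (1 − 1/7) · (1 − 1/37)
       = 5318565 · 1728/3885 = 2365632.

2365632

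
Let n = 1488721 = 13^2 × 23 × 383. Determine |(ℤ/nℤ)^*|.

1311024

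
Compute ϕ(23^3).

φ(23^3) = 23^3 − 23^2 = 12167 − 529 = 11638.

11638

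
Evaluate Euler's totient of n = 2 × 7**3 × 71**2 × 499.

727667640

φ(1725604874) = 1725604874 · (1 − 1/2) · (1 − 1/7) · (1 − 1/71) · (1 − 1/499)
       = 1725604874 · 209160/496006 = 727667640.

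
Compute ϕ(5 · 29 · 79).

8736

φ(11455) = 11455 · (1 − 1/5) · (1 − 1/29) · (1 − 1/79)
       = 11455 · 8736/11455 = 8736.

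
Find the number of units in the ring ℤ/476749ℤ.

365040

Prime factorization: 476749 = 7 * 13**3 * 31.
φ(7) = 7 − 1 = 6.
φ(13^3) = 13^3 − 13^2 = 2197 − 169 = 2028.
φ(31) = 31 − 1 = 30.
φ(476749) = 6 × 2028 × 30 = 365040.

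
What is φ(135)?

72

Prime factorization: 135 = 3**3 * 5.
φ(3^3) = 3^3 − 3^2 = 27 − 9 = 18.
φ(5) = 5 − 1 = 4.
Since φ is multiplicative, φ(135) = 18 · 4 = 72.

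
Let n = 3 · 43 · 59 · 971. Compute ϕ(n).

4725840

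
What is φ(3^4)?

54

φ(81) = 81 · (1 − 1/3)
       = 81 · 2/3 = 54.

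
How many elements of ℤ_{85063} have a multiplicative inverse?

71280

First factor: 85063 = 11^2 · 19 · 37.
φ(85063) = 85063 · (1 − 1/11) · (1 − 1/19) · (1 − 1/37)
       = 85063 · 6480/7733 = 71280.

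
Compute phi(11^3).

1210

φ(11^3) = 11^2·(11−1) = 121·10 = 1210.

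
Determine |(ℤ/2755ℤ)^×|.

2755 = 5 * 19 * 29.
φ(2755) = 2755 · (1 − 1/5) · (1 − 1/19) · (1 − 1/29)
       = 2755 · 2016/2755 = 2016.

2016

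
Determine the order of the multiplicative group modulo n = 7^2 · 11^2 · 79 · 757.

272432160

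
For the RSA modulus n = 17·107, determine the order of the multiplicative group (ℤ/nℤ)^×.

1696

φ(pq) = (p−1)(q−1) = 16 · 106 = 1696.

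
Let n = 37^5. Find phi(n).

67469796

φ(37^5) = 37^4·(37−1) = 1874161·36 = 67469796.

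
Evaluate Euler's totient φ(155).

120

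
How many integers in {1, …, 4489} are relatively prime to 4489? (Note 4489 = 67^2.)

φ(67^2) = 67^2 − 67^1 = 4489 − 67 = 4422.

4422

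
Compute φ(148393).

112896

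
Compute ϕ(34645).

34645 = 5 · 13^2 · 41.
φ(34645) = 34645 · (1 − 1/5) · (1 − 1/13) · (1 − 1/41)
       = 34645 · 1920/2665 = 24960.

24960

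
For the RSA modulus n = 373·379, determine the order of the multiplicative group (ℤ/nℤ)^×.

140616

φ(141367) = 141367 · (1 − 1/373) · (1 − 1/379)
       = 141367 · 140616/141367 = 140616.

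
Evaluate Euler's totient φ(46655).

46655 = 5 × 7 × 31 × 43.
φ(5) = 5 − 1 = 4.
φ(7) = 7 − 1 = 6.
φ(31) = 31 − 1 = 30.
φ(43) = 43 − 1 = 42.
φ(46655) = 4 × 6 × 30 × 42 = 30240.

30240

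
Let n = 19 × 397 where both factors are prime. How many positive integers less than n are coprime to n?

φ(n) = (p − 1)(q − 1) = (19−1)(397−1) = 18·396 = 7128.

7128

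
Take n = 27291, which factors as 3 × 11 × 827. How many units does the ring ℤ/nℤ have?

φ(3) = 3 − 1 = 2.
φ(11) = 11 − 1 = 10.
φ(827) = 827 − 1 = 826.
φ(27291) = 2 × 10 × 826 = 16520.

16520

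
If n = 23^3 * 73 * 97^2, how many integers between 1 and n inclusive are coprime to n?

φ(8356989119) = 8356989119 · (1 − 1/23) · (1 − 1/73) · (1 − 1/97)
       = 8356989119 · 152064/162863 = 7802860032.

7802860032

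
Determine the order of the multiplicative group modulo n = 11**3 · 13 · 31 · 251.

108900000

φ(134634643) = 134634643 · (1 − 1/11) · (1 − 1/13) · (1 − 1/31) · (1 − 1/251)
       = 134634643 · 900000/1112683 = 108900000.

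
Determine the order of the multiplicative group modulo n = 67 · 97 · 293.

1850112

φ(67) = 67 − 1 = 66.
φ(97) = 97 − 1 = 96.
φ(293) = 293 − 1 = 292.
Since φ is multiplicative, φ(1904207) = 66 · 96 · 292 = 1850112.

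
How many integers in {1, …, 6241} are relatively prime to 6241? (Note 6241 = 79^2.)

6162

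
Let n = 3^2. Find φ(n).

φ(3^2) = 3^2 − 3^1 = 9 − 3 = 6.

6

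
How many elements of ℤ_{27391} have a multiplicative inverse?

Prime factorization: 27391 = 7**2 × 13 × 43.
φ(27391) = 27391 · (1 − 1/7) · (1 − 1/13) · (1 − 1/43)
       = 27391 · 3024/3913 = 21168.

21168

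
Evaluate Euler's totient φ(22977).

14256

22977 = 3^3 * 23 * 37.
φ(3^3) = 3^3 − 3^2 = 27 − 9 = 18.
φ(23) = 23 − 1 = 22.
φ(37) = 37 − 1 = 36.
Since φ is multiplicative, φ(22977) = 18 · 22 · 36 = 14256.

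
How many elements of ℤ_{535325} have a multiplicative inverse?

535325 = 5**2 · 7**2 · 19 · 23.
φ(5^2) = 5^2 − 5^1 = 25 − 5 = 20.
φ(7^2) = 7^2 − 7^1 = 49 − 7 = 42.
φ(19) = 19 − 1 = 18.
φ(23) = 23 − 1 = 22.
Since φ is multiplicative, φ(535325) = 20 · 42 · 18 · 22 = 332640.

332640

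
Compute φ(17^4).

φ(17^4) = 17^4 − 17^3 = 83521 − 4913 = 78608.

78608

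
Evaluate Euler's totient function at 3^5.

φ(243) = 243 · (1 − 1/3)
       = 243 · 2/3 = 162.

162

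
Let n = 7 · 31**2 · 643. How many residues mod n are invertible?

φ(7) = 7 − 1 = 6.
φ(31^2) = 31^2 − 31^1 = 961 − 31 = 930.
φ(643) = 643 − 1 = 642.
φ(4325461) = 6 × 930 × 642 = 3582360.

3582360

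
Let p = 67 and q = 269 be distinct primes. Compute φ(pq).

φ(pq) = (p−1)(q−1) = 66 · 268 = 17688.

17688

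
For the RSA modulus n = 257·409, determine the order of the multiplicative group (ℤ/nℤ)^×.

104448

For distinct primes, φ(pq) = (p−1)(q−1) = 256 × 408 = 104448.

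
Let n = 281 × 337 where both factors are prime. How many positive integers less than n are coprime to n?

For distinct primes, φ(pq) = (p−1)(q−1) = 280 × 336 = 94080.

94080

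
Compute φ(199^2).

φ(199^2) = 199^1·(199−1) = 199·198 = 39402.

39402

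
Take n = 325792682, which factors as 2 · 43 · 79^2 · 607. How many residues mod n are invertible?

156835224

φ(325792682) = 325792682 · (1 − 1/2) · (1 − 1/43) · (1 − 1/79) · (1 − 1/607)
       = 325792682 · 1985256/4123958 = 156835224.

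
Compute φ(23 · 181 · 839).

3318480

φ(3492757) = 3492757 · (1 − 1/23) · (1 − 1/181) · (1 − 1/839)
       = 3492757 · 3318480/3492757 = 3318480.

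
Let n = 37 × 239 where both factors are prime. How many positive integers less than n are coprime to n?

For distinct primes, φ(pq) = (p−1)(q−1) = 36 × 238 = 8568.

8568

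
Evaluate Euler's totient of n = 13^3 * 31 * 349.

21172320

φ(23769343) = 23769343 · (1 − 1/13) · (1 − 1/31) · (1 − 1/349)
       = 23769343 · 125280/140647 = 21172320.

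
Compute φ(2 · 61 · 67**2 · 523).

138497040

φ(2) = 2 − 1 = 1.
φ(61) = 61 − 1 = 60.
φ(67^2) = 67^1·(67−1) = 67·66 = 4422.
φ(523) = 523 − 1 = 522.
Multiply: 1 · 60 · 4422 · 522 = 138497040.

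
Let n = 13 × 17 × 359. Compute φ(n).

68736

φ(79339) = 79339 · (1 − 1/13) · (1 − 1/17) · (1 − 1/359)
       = 79339 · 68736/79339 = 68736.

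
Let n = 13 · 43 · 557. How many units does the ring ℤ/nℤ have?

φ(13) = 13 − 1 = 12.
φ(43) = 43 − 1 = 42.
φ(557) = 557 − 1 = 556.
φ(311363) = 12 × 42 × 556 = 280224.

280224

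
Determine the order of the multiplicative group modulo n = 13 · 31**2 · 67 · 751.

552420000

φ(628610281) = 628610281 · (1 − 1/13) · (1 − 1/31) · (1 − 1/67) · (1 − 1/751)
       = 628610281 · 17820000/20277751 = 552420000.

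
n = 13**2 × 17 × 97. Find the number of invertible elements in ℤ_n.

φ(13^2) = 13^2 − 13^1 = 169 − 13 = 156.
φ(17) = 17 − 1 = 16.
φ(97) = 97 − 1 = 96.
Since φ is multiplicative, φ(278681) = 156 · 16 · 96 = 239616.

239616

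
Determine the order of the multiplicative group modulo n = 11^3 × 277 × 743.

φ(11^3) = 11^2·(11−1) = 121·10 = 1210.
φ(277) = 277 − 1 = 276.
φ(743) = 743 − 1 = 742.
Multiply: 1210 · 276 · 742 = 247798320.

247798320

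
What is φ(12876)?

4032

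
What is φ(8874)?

2688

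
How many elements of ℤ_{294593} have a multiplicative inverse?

294593 = 13 · 17 · 31 · 43.
φ(294593) = 294593 · (1 − 1/13) · (1 − 1/17) · (1 − 1/31) · (1 − 1/43)
       = 294593 · 241920/294593 = 241920.

241920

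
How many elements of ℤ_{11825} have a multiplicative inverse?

8400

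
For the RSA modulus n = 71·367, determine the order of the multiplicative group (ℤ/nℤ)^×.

φ(n) = (p − 1)(q − 1) = (71−1)(367−1) = 70·366 = 25620.

25620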